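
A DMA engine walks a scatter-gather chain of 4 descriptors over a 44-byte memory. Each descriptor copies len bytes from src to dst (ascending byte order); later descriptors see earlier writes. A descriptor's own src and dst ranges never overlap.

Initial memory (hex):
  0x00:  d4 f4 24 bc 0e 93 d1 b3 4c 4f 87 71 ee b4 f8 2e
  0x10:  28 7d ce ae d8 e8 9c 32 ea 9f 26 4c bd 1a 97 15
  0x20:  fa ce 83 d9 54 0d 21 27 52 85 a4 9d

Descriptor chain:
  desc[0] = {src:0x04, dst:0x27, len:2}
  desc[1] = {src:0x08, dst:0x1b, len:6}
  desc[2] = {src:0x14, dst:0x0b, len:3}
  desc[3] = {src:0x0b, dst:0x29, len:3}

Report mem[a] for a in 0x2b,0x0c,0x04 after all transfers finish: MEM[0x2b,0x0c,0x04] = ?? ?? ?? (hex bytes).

MEM[0x2b,0x0c,0x04] = 9c e8 0e

  after D0: wrote 2B at 0x27 = 0e93
  after D1: wrote 6B at 0x1b = 4c4f8771eeb4
  after D2: wrote 3B at 0x0b = d8e89c
  after D3: wrote 3B at 0x29 = d8e89c
query mem[0x2b]=0x9c, mem[0x0c]=0xe8, mem[0x04]=0x0e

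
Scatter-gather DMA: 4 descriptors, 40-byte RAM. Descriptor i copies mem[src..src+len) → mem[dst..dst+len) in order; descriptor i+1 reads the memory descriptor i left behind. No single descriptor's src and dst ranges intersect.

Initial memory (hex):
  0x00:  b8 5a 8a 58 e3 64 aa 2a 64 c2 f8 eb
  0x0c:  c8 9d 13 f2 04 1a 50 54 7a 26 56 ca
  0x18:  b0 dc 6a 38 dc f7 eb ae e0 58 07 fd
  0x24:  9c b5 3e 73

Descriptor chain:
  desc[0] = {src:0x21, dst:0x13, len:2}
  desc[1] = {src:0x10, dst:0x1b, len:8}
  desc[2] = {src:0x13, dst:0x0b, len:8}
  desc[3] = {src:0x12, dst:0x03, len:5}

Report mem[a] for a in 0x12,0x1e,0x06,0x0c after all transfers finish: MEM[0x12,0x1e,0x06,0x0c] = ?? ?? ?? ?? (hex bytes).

#0 dst[0x13+2] := {0x58,0x07}
#1 dst[0x1b+8] := {0x04,0x1a,0x50,0x58,0x07,0x26,0x56,0xca}
#2 dst[0x0b+8] := {0x58,0x07,0x26,0x56,0xca,0xb0,0xdc,0x6a}
#3 dst[0x03+5] := {0x6a,0x58,0x07,0x26,0x56}
query mem[0x12]=0x6a, mem[0x1e]=0x58, mem[0x06]=0x26, mem[0x0c]=0x07

MEM[0x12,0x1e,0x06,0x0c] = 6a 58 26 07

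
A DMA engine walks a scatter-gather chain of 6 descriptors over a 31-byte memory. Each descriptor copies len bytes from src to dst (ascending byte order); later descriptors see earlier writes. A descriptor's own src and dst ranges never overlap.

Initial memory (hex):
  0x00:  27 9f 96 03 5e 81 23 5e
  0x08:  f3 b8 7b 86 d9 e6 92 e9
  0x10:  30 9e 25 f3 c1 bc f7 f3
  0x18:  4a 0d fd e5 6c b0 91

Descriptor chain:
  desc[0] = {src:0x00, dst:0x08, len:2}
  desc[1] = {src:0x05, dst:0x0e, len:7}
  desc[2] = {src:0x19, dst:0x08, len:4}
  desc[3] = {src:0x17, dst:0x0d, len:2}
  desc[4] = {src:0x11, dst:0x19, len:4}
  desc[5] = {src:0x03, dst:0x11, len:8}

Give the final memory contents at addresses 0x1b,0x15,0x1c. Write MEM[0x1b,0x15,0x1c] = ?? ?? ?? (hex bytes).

D0: mem[0x08..0x09] <- [27 9f]
D1: mem[0x0e..0x14] <- [81 23 5e 27 9f 7b 86]
D2: mem[0x08..0x0b] <- [0d fd e5 6c]
D3: mem[0x0d..0x0e] <- [f3 4a]
D4: mem[0x19..0x1c] <- [27 9f 7b 86]
D5: mem[0x11..0x18] <- [03 5e 81 23 5e 0d fd e5]
query mem[0x1b]=0x7b, mem[0x15]=0x5e, mem[0x1c]=0x86

MEM[0x1b,0x15,0x1c] = 7b 5e 86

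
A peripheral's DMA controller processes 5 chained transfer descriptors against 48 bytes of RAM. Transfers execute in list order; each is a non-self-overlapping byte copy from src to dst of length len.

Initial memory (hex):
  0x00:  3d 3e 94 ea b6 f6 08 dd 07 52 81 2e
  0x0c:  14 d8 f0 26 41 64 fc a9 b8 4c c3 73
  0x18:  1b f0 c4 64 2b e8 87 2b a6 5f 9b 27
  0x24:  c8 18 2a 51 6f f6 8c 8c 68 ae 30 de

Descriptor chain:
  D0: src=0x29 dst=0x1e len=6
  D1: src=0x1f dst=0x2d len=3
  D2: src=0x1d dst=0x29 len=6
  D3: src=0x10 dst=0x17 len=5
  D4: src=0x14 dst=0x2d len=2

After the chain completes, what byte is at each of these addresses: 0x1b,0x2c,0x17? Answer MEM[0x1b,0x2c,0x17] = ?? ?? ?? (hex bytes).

D0: mem[0x1e..0x23] <- [f6 8c 8c 68 ae 30]
D1: mem[0x2d..0x2f] <- [8c 8c 68]
D2: mem[0x29..0x2e] <- [e8 f6 8c 8c 68 ae]
D3: mem[0x17..0x1b] <- [41 64 fc a9 b8]
D4: mem[0x2d..0x2e] <- [b8 4c]
query mem[0x1b]=0xb8, mem[0x2c]=0x8c, mem[0x17]=0x41

MEM[0x1b,0x2c,0x17] = b8 8c 41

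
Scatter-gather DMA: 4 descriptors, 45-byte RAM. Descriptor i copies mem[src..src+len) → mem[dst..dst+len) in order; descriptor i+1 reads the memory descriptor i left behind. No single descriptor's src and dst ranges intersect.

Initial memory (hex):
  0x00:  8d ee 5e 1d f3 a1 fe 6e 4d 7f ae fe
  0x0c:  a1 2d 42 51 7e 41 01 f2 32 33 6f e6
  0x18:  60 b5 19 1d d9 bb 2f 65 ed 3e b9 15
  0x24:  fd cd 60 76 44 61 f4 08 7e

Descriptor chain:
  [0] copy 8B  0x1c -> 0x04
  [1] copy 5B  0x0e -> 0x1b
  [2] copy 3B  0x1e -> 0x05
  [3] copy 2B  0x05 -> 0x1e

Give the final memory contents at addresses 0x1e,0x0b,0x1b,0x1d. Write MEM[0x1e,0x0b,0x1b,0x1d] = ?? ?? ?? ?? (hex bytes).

#0 dst[0x04+8] := {0xd9,0xbb,0x2f,0x65,0xed,0x3e,0xb9,0x15}
#1 dst[0x1b+5] := {0x42,0x51,0x7e,0x41,0x01}
#2 dst[0x05+3] := {0x41,0x01,0xed}
#3 dst[0x1e+2] := {0x41,0x01}
query mem[0x1e]=0x41, mem[0x0b]=0x15, mem[0x1b]=0x42, mem[0x1d]=0x7e

MEM[0x1e,0x0b,0x1b,0x1d] = 41 15 42 7e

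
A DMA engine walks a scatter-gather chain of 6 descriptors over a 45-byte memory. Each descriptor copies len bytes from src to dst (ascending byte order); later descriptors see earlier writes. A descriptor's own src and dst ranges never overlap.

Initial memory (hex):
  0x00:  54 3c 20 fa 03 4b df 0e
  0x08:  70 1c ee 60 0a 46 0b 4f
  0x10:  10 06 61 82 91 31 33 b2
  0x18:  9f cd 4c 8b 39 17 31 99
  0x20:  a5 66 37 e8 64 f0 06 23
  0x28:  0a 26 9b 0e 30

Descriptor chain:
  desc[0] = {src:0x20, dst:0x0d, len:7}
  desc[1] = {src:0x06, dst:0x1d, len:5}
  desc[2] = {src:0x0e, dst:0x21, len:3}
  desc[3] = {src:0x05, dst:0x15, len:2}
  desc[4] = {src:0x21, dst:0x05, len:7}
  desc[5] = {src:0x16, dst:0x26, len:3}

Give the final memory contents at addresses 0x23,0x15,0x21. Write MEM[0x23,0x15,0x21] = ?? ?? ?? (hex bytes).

MEM[0x23,0x15,0x21] = e8 4b 66

[0] 0x20->0x0d len=7 : a5 66 37 e8 64 f0 06
[1] 0x06->0x1d len=5 : df 0e 70 1c ee
[2] 0x0e->0x21 len=3 : 66 37 e8
[3] 0x05->0x15 len=2 : 4b df
[4] 0x21->0x05 len=7 : 66 37 e8 64 f0 06 23
[5] 0x16->0x26 len=3 : df b2 9f
query mem[0x23]=0xe8, mem[0x15]=0x4b, mem[0x21]=0x66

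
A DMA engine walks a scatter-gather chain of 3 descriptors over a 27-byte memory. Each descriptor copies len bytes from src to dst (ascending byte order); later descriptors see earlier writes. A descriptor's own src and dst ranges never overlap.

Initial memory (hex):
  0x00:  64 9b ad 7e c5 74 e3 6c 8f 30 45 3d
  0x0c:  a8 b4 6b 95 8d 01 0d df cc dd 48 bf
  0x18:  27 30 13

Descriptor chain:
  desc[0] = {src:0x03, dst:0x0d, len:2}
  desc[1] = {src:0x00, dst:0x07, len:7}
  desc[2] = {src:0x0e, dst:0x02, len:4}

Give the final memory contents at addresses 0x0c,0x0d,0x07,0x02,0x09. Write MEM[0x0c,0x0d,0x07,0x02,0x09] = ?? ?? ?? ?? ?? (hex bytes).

D0: mem[0x0d..0x0e] <- [7e c5]
D1: mem[0x07..0x0d] <- [64 9b ad 7e c5 74 e3]
D2: mem[0x02..0x05] <- [c5 95 8d 01]
query mem[0x0c]=0x74, mem[0x0d]=0xe3, mem[0x07]=0x64, mem[0x02]=0xc5, mem[0x09]=0xad

MEM[0x0c,0x0d,0x07,0x02,0x09] = 74 e3 64 c5 ad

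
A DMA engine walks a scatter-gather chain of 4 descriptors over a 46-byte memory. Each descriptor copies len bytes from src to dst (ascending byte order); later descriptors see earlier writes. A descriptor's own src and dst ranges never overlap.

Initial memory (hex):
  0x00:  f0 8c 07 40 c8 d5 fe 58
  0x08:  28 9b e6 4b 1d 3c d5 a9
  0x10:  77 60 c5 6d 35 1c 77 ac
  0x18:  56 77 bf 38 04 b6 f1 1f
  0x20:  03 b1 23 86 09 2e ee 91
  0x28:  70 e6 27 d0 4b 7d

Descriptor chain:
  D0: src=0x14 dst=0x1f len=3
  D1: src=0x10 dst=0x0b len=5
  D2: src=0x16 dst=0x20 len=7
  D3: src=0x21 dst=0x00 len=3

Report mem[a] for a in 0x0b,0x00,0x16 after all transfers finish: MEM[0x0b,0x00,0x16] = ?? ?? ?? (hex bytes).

MEM[0x0b,0x00,0x16] = 77 ac 77

#0 dst[0x1f+3] := {0x35,0x1c,0x77}
#1 dst[0x0b+5] := {0x77,0x60,0xc5,0x6d,0x35}
#2 dst[0x20+7] := {0x77,0xac,0x56,0x77,0xbf,0x38,0x04}
#3 dst[0x00+3] := {0xac,0x56,0x77}
query mem[0x0b]=0x77, mem[0x00]=0xac, mem[0x16]=0x77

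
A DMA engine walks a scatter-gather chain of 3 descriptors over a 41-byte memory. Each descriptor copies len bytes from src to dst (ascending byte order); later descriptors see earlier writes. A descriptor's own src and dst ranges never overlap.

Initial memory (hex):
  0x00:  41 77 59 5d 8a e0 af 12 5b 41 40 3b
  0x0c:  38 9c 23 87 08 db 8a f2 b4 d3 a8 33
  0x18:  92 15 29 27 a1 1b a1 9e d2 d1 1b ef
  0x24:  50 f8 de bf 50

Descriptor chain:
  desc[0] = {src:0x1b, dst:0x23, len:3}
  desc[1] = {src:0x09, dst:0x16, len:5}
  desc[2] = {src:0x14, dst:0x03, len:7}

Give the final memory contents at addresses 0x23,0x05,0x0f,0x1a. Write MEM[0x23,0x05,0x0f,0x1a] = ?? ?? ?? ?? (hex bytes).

MEM[0x23,0x05,0x0f,0x1a] = 27 41 87 9c

  after D0: wrote 3B at 0x23 = 27a11b
  after D1: wrote 5B at 0x16 = 41403b389c
  after D2: wrote 7B at 0x03 = b4d341403b389c
query mem[0x23]=0x27, mem[0x05]=0x41, mem[0x0f]=0x87, mem[0x1a]=0x9c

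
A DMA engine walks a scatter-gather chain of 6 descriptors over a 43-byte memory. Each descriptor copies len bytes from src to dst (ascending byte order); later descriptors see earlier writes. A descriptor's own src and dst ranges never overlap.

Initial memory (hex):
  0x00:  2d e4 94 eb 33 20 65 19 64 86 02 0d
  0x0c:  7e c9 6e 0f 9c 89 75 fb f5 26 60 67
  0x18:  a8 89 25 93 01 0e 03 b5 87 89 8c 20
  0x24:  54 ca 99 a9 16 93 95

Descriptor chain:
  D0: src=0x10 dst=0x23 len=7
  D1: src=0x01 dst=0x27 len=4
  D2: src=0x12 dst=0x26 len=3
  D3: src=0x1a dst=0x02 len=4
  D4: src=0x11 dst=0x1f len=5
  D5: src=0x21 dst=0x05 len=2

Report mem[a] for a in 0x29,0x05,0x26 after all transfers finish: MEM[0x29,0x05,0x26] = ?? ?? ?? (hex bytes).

MEM[0x29,0x05,0x26] = eb fb 75

[0] 0x10->0x23 len=7 : 9c 89 75 fb f5 26 60
[1] 0x01->0x27 len=4 : e4 94 eb 33
[2] 0x12->0x26 len=3 : 75 fb f5
[3] 0x1a->0x02 len=4 : 25 93 01 0e
[4] 0x11->0x1f len=5 : 89 75 fb f5 26
[5] 0x21->0x05 len=2 : fb f5
query mem[0x29]=0xeb, mem[0x05]=0xfb, mem[0x26]=0x75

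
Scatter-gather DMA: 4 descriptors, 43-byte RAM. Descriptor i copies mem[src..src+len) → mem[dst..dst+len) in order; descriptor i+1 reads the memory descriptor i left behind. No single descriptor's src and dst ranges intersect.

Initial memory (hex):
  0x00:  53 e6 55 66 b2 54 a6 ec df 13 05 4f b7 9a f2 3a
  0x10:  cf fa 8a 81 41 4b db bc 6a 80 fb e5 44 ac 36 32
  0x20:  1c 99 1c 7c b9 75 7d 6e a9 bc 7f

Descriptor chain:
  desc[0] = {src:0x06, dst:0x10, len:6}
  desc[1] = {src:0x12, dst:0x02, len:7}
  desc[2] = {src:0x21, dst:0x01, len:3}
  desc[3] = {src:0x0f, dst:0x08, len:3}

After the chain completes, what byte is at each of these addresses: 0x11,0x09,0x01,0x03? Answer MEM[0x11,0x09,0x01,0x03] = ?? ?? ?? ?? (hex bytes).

  after D0: wrote 6B at 0x10 = a6ecdf13054f
  after D1: wrote 7B at 0x02 = df13054fdbbc6a
  after D2: wrote 3B at 0x01 = 991c7c
  after D3: wrote 3B at 0x08 = 3aa6ec
query mem[0x11]=0xec, mem[0x09]=0xa6, mem[0x01]=0x99, mem[0x03]=0x7c

MEM[0x11,0x09,0x01,0x03] = ec a6 99 7c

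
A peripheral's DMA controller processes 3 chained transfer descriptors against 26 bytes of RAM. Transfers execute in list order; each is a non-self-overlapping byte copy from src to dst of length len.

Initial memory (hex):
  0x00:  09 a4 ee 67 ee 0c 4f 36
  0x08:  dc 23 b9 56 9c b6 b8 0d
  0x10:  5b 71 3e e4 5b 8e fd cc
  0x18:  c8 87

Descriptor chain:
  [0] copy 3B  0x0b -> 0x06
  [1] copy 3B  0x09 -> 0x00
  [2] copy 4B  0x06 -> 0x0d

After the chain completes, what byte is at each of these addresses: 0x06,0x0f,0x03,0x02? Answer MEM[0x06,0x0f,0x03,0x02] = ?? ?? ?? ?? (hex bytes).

#0 dst[0x06+3] := {0x56,0x9c,0xb6}
#1 dst[0x00+3] := {0x23,0xb9,0x56}
#2 dst[0x0d+4] := {0x56,0x9c,0xb6,0x23}
query mem[0x06]=0x56, mem[0x0f]=0xb6, mem[0x03]=0x67, mem[0x02]=0x56

MEM[0x06,0x0f,0x03,0x02] = 56 b6 67 56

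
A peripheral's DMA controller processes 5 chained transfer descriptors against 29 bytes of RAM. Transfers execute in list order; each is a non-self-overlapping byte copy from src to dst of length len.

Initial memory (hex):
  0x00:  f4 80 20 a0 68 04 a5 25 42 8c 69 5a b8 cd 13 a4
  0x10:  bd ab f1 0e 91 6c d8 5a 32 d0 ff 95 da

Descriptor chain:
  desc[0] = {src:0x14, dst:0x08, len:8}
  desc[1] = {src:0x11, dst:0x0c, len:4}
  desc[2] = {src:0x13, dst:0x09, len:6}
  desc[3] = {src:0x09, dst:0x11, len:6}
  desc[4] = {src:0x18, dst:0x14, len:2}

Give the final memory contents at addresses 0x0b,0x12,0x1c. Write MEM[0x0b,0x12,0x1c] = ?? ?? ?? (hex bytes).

  after D0: wrote 8B at 0x08 = 916cd85a32d0ff95
  after D1: wrote 4B at 0x0c = abf10e91
  after D2: wrote 6B at 0x09 = 0e916cd85a32
  after D3: wrote 6B at 0x11 = 0e916cd85a32
  after D4: wrote 2B at 0x14 = 32d0
query mem[0x0b]=0x6c, mem[0x12]=0x91, mem[0x1c]=0xda

MEM[0x0b,0x12,0x1c] = 6c 91 da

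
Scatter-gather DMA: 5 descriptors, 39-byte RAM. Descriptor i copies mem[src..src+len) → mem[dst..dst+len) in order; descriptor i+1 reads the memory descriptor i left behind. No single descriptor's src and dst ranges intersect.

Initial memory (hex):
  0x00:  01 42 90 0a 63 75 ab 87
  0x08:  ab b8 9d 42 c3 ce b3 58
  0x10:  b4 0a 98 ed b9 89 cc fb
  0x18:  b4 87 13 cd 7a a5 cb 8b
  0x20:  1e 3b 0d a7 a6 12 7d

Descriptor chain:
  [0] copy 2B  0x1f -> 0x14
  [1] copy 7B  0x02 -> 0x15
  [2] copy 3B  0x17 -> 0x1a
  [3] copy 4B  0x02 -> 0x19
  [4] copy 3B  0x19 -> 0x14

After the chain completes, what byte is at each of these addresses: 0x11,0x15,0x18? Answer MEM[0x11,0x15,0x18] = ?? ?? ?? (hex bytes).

MEM[0x11,0x15,0x18] = 0a 0a 75

D0: mem[0x14..0x15] <- [8b 1e]
D1: mem[0x15..0x1b] <- [90 0a 63 75 ab 87 ab]
D2: mem[0x1a..0x1c] <- [63 75 ab]
D3: mem[0x19..0x1c] <- [90 0a 63 75]
D4: mem[0x14..0x16] <- [90 0a 63]
query mem[0x11]=0x0a, mem[0x15]=0x0a, mem[0x18]=0x75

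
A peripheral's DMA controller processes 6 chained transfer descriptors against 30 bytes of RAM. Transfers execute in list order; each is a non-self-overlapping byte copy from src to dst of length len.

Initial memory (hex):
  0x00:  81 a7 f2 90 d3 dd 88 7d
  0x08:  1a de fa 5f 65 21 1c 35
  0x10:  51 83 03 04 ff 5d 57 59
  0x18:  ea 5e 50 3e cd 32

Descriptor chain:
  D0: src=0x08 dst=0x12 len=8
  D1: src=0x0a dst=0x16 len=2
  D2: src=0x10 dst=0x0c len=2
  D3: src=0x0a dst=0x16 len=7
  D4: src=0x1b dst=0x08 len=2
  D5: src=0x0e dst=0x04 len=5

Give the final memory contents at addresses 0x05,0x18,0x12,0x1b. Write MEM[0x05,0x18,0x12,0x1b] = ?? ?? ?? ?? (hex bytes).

  after D0: wrote 8B at 0x12 = 1adefa5f65211c35
  after D1: wrote 2B at 0x16 = fa5f
  after D2: wrote 2B at 0x0c = 5183
  after D3: wrote 7B at 0x16 = fa5f51831c3551
  after D4: wrote 2B at 0x08 = 3551
  after D5: wrote 5B at 0x04 = 1c3551831a
query mem[0x05]=0x35, mem[0x18]=0x51, mem[0x12]=0x1a, mem[0x1b]=0x35

MEM[0x05,0x18,0x12,0x1b] = 35 51 1a 35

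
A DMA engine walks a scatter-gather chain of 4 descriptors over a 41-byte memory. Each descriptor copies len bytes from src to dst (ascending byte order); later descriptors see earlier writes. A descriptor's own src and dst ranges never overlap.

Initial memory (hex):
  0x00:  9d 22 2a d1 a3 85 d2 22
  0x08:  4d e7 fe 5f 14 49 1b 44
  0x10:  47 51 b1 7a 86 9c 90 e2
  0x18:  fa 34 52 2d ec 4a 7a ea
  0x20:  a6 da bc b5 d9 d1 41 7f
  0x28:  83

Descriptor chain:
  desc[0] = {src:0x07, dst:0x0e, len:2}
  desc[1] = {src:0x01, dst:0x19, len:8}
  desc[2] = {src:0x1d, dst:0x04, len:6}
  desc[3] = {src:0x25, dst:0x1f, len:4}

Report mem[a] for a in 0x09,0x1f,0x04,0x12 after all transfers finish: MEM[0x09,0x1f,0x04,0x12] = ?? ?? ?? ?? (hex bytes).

D0: mem[0x0e..0x0f] <- [22 4d]
D1: mem[0x19..0x20] <- [22 2a d1 a3 85 d2 22 4d]
D2: mem[0x04..0x09] <- [85 d2 22 4d da bc]
D3: mem[0x1f..0x22] <- [d1 41 7f 83]
query mem[0x09]=0xbc, mem[0x1f]=0xd1, mem[0x04]=0x85, mem[0x12]=0xb1

MEM[0x09,0x1f,0x04,0x12] = bc d1 85 b1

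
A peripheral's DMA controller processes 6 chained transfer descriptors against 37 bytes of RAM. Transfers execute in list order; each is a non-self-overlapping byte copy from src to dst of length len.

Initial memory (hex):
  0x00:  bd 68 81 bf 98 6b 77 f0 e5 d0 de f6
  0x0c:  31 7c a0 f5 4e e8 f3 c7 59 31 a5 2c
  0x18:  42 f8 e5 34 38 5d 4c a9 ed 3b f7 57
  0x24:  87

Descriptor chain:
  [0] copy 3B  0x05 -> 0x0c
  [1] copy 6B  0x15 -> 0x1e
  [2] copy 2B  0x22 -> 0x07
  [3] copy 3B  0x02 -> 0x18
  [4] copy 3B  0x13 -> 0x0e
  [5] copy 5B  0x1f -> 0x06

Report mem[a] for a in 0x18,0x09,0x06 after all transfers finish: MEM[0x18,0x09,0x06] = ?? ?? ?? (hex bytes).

D0: mem[0x0c..0x0e] <- [6b 77 f0]
D1: mem[0x1e..0x23] <- [31 a5 2c 42 f8 e5]
D2: mem[0x07..0x08] <- [f8 e5]
D3: mem[0x18..0x1a] <- [81 bf 98]
D4: mem[0x0e..0x10] <- [c7 59 31]
D5: mem[0x06..0x0a] <- [a5 2c 42 f8 e5]
query mem[0x18]=0x81, mem[0x09]=0xf8, mem[0x06]=0xa5

MEM[0x18,0x09,0x06] = 81 f8 a5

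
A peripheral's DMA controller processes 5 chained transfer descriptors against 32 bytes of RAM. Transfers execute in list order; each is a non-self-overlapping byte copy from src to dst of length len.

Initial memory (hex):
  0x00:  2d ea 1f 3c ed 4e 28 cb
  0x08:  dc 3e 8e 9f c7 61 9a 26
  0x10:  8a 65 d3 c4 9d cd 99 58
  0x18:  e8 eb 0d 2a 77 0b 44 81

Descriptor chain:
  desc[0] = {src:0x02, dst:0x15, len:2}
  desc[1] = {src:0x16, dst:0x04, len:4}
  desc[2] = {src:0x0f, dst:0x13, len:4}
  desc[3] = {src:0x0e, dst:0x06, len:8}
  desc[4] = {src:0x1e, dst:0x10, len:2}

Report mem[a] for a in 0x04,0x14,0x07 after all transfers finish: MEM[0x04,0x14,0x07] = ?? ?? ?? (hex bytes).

#0 dst[0x15+2] := {0x1f,0x3c}
#1 dst[0x04+4] := {0x3c,0x58,0xe8,0xeb}
#2 dst[0x13+4] := {0x26,0x8a,0x65,0xd3}
#3 dst[0x06+8] := {0x9a,0x26,0x8a,0x65,0xd3,0x26,0x8a,0x65}
#4 dst[0x10+2] := {0x44,0x81}
query mem[0x04]=0x3c, mem[0x14]=0x8a, mem[0x07]=0x26

MEM[0x04,0x14,0x07] = 3c 8a 26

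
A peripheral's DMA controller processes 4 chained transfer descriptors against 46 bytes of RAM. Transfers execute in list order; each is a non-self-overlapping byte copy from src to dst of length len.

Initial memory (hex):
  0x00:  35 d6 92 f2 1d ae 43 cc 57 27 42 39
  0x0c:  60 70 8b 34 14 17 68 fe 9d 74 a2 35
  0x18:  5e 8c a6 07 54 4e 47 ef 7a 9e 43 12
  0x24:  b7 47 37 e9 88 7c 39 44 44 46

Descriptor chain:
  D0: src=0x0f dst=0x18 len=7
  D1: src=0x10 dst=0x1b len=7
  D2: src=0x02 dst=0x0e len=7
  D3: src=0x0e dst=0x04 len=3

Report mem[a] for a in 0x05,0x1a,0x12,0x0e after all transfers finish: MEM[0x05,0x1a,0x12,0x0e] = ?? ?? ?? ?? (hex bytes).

#0 dst[0x18+7] := {0x34,0x14,0x17,0x68,0xfe,0x9d,0x74}
#1 dst[0x1b+7] := {0x14,0x17,0x68,0xfe,0x9d,0x74,0xa2}
#2 dst[0x0e+7] := {0x92,0xf2,0x1d,0xae,0x43,0xcc,0x57}
#3 dst[0x04+3] := {0x92,0xf2,0x1d}
query mem[0x05]=0xf2, mem[0x1a]=0x17, mem[0x12]=0x43, mem[0x0e]=0x92

MEM[0x05,0x1a,0x12,0x0e] = f2 17 43 92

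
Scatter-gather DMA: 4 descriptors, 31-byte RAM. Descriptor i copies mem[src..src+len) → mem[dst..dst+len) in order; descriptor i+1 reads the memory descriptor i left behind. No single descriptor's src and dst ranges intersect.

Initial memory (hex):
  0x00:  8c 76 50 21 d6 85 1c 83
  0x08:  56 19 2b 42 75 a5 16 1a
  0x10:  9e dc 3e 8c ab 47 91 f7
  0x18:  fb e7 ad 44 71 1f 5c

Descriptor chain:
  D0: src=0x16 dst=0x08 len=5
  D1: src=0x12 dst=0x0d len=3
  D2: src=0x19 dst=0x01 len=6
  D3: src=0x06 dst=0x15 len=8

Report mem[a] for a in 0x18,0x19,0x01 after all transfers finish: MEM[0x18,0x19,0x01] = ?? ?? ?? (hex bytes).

MEM[0x18,0x19,0x01] = f7 fb e7

#0 dst[0x08+5] := {0x91,0xf7,0xfb,0xe7,0xad}
#1 dst[0x0d+3] := {0x3e,0x8c,0xab}
#2 dst[0x01+6] := {0xe7,0xad,0x44,0x71,0x1f,0x5c}
#3 dst[0x15+8] := {0x5c,0x83,0x91,0xf7,0xfb,0xe7,0xad,0x3e}
query mem[0x18]=0xf7, mem[0x19]=0xfb, mem[0x01]=0xe7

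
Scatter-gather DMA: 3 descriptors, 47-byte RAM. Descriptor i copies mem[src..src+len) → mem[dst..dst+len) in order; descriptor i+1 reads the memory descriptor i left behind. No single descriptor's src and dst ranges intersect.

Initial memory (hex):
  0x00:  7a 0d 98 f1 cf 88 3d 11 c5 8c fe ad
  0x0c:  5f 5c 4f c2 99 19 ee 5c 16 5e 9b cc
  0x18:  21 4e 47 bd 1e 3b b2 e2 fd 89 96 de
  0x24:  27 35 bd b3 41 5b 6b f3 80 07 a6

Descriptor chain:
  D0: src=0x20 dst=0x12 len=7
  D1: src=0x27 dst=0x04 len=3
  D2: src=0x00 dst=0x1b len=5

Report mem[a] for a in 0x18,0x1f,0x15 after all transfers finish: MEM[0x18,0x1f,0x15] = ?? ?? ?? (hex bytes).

MEM[0x18,0x1f,0x15] = bd b3 de

D0: mem[0x12..0x18] <- [fd 89 96 de 27 35 bd]
D1: mem[0x04..0x06] <- [b3 41 5b]
D2: mem[0x1b..0x1f] <- [7a 0d 98 f1 b3]
query mem[0x18]=0xbd, mem[0x1f]=0xb3, mem[0x15]=0xde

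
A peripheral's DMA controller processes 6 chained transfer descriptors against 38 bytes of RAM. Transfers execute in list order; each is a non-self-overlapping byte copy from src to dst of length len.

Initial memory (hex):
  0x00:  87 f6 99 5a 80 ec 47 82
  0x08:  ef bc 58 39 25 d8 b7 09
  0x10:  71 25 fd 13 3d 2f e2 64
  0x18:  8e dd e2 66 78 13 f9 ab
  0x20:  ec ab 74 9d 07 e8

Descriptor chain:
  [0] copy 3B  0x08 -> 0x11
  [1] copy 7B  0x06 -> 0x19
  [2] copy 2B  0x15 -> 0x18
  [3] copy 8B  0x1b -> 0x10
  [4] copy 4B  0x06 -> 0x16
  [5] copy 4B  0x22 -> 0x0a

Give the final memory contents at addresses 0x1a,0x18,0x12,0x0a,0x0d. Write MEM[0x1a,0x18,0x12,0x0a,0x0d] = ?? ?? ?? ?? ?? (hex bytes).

[0] 0x08->0x11 len=3 : ef bc 58
[1] 0x06->0x19 len=7 : 47 82 ef bc 58 39 25
[2] 0x15->0x18 len=2 : 2f e2
[3] 0x1b->0x10 len=8 : ef bc 58 39 25 ec ab 74
[4] 0x06->0x16 len=4 : 47 82 ef bc
[5] 0x22->0x0a len=4 : 74 9d 07 e8
query mem[0x1a]=0x82, mem[0x18]=0xef, mem[0x12]=0x58, mem[0x0a]=0x74, mem[0x0d]=0xe8

MEM[0x1a,0x18,0x12,0x0a,0x0d] = 82 ef 58 74 e8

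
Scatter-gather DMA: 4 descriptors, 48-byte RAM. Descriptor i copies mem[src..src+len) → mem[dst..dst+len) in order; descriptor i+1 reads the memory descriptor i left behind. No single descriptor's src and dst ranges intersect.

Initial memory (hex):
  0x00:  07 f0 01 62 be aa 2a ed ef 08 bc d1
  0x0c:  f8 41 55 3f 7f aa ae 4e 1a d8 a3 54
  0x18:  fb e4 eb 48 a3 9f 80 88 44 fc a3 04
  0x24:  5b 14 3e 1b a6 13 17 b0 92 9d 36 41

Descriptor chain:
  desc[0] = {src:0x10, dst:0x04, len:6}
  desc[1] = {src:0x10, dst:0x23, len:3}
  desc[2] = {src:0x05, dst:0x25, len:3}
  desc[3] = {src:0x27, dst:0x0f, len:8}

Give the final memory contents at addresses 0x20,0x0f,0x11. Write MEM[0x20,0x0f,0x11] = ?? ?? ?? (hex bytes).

MEM[0x20,0x0f,0x11] = 44 4e 13

[0] 0x10->0x04 len=6 : 7f aa ae 4e 1a d8
[1] 0x10->0x23 len=3 : 7f aa ae
[2] 0x05->0x25 len=3 : aa ae 4e
[3] 0x27->0x0f len=8 : 4e a6 13 17 b0 92 9d 36
query mem[0x20]=0x44, mem[0x0f]=0x4e, mem[0x11]=0x13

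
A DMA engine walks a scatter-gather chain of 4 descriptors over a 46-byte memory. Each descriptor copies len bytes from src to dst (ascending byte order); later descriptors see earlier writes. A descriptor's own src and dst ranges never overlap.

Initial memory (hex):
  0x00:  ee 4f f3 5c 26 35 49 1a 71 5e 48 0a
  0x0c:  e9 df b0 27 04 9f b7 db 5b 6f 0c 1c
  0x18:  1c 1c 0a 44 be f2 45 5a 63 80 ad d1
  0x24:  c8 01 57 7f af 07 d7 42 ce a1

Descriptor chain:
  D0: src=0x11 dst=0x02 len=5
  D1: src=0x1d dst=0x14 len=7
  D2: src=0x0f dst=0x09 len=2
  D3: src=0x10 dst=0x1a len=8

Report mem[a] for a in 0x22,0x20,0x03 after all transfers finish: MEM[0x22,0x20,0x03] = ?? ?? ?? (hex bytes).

[0] 0x11->0x02 len=5 : 9f b7 db 5b 6f
[1] 0x1d->0x14 len=7 : f2 45 5a 63 80 ad d1
[2] 0x0f->0x09 len=2 : 27 04
[3] 0x10->0x1a len=8 : 04 9f b7 db f2 45 5a 63
query mem[0x22]=0xad, mem[0x20]=0x5a, mem[0x03]=0xb7

MEM[0x22,0x20,0x03] = ad 5a b7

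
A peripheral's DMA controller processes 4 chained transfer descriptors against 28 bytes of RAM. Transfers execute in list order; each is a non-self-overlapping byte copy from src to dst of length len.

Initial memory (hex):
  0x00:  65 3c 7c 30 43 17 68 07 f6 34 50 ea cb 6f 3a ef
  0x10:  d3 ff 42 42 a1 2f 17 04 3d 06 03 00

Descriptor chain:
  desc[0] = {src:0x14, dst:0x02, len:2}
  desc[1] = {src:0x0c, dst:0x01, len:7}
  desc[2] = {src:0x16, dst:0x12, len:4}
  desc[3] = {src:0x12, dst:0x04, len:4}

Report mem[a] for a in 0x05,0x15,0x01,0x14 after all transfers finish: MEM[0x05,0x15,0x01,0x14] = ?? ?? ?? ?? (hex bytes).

[0] 0x14->0x02 len=2 : a1 2f
[1] 0x0c->0x01 len=7 : cb 6f 3a ef d3 ff 42
[2] 0x16->0x12 len=4 : 17 04 3d 06
[3] 0x12->0x04 len=4 : 17 04 3d 06
query mem[0x05]=0x04, mem[0x15]=0x06, mem[0x01]=0xcb, mem[0x14]=0x3d

MEM[0x05,0x15,0x01,0x14] = 04 06 cb 3d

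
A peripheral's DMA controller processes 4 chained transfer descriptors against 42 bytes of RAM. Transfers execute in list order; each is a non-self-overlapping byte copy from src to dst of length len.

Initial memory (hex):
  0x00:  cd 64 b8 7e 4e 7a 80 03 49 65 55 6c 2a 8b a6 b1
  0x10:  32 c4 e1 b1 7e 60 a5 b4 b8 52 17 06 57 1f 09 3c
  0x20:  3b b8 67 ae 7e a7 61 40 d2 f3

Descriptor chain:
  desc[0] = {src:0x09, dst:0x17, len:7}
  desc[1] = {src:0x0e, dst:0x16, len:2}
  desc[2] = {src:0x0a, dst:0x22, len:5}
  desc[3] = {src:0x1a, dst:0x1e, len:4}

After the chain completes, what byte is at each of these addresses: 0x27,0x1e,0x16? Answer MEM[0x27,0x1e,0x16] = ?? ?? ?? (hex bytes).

MEM[0x27,0x1e,0x16] = 40 2a a6

[0] 0x09->0x17 len=7 : 65 55 6c 2a 8b a6 b1
[1] 0x0e->0x16 len=2 : a6 b1
[2] 0x0a->0x22 len=5 : 55 6c 2a 8b a6
[3] 0x1a->0x1e len=4 : 2a 8b a6 b1
query mem[0x27]=0x40, mem[0x1e]=0x2a, mem[0x16]=0xa6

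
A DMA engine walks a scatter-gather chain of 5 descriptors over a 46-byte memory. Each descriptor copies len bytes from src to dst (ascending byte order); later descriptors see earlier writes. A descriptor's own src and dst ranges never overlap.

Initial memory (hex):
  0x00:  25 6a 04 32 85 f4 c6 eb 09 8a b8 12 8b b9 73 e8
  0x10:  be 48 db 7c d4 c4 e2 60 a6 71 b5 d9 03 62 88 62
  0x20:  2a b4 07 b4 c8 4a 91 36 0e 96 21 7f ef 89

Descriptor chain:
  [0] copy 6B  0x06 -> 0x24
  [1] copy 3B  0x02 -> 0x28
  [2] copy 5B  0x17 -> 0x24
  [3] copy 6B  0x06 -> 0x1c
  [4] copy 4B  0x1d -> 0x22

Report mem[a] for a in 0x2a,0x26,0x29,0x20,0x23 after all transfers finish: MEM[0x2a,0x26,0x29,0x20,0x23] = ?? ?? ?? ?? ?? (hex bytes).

MEM[0x2a,0x26,0x29,0x20,0x23] = 85 71 32 b8 09

D0: mem[0x24..0x29] <- [c6 eb 09 8a b8 12]
D1: mem[0x28..0x2a] <- [04 32 85]
D2: mem[0x24..0x28] <- [60 a6 71 b5 d9]
D3: mem[0x1c..0x21] <- [c6 eb 09 8a b8 12]
D4: mem[0x22..0x25] <- [eb 09 8a b8]
query mem[0x2a]=0x85, mem[0x26]=0x71, mem[0x29]=0x32, mem[0x20]=0xb8, mem[0x23]=0x09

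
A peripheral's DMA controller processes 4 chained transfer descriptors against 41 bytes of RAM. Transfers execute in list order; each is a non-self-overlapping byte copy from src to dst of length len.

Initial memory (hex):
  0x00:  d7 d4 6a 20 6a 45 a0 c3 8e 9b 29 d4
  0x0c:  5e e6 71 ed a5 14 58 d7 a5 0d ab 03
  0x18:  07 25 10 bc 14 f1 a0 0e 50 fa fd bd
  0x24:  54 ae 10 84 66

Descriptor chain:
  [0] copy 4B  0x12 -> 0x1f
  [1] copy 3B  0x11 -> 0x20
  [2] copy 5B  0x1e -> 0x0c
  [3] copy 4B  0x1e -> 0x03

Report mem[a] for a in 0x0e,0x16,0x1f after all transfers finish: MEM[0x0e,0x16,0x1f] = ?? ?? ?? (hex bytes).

MEM[0x0e,0x16,0x1f] = 14 ab 58

  after D0: wrote 4B at 0x1f = 58d7a50d
  after D1: wrote 3B at 0x20 = 1458d7
  after D2: wrote 5B at 0x0c = a0581458d7
  after D3: wrote 4B at 0x03 = a0581458
query mem[0x0e]=0x14, mem[0x16]=0xab, mem[0x1f]=0x58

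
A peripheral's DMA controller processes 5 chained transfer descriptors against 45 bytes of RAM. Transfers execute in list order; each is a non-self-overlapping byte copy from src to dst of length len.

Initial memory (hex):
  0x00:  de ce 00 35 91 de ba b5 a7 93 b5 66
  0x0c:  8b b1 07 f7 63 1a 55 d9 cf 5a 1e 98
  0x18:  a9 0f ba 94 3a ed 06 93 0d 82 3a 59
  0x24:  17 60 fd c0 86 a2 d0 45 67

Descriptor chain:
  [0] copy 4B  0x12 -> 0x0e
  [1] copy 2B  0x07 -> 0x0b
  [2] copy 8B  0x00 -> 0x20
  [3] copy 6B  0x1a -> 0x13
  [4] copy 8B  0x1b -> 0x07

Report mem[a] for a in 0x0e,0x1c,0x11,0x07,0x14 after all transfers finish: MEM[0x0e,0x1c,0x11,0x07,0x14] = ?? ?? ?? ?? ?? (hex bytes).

[0] 0x12->0x0e len=4 : 55 d9 cf 5a
[1] 0x07->0x0b len=2 : b5 a7
[2] 0x00->0x20 len=8 : de ce 00 35 91 de ba b5
[3] 0x1a->0x13 len=6 : ba 94 3a ed 06 93
[4] 0x1b->0x07 len=8 : 94 3a ed 06 93 de ce 00
query mem[0x0e]=0x00, mem[0x1c]=0x3a, mem[0x11]=0x5a, mem[0x07]=0x94, mem[0x14]=0x94

MEM[0x0e,0x1c,0x11,0x07,0x14] = 00 3a 5a 94 94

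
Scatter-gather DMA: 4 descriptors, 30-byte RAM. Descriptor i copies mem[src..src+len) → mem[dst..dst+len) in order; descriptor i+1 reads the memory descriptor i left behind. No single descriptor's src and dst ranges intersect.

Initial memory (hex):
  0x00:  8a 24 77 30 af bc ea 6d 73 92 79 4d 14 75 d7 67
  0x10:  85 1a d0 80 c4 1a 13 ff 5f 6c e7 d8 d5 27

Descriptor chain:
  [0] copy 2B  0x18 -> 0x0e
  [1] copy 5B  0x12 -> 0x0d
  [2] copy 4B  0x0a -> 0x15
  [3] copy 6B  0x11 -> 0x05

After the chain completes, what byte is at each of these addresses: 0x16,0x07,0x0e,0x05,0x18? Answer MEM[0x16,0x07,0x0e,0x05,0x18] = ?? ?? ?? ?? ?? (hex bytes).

MEM[0x16,0x07,0x0e,0x05,0x18] = 4d 80 80 13 d0

[0] 0x18->0x0e len=2 : 5f 6c
[1] 0x12->0x0d len=5 : d0 80 c4 1a 13
[2] 0x0a->0x15 len=4 : 79 4d 14 d0
[3] 0x11->0x05 len=6 : 13 d0 80 c4 79 4d
query mem[0x16]=0x4d, mem[0x07]=0x80, mem[0x0e]=0x80, mem[0x05]=0x13, mem[0x18]=0xd0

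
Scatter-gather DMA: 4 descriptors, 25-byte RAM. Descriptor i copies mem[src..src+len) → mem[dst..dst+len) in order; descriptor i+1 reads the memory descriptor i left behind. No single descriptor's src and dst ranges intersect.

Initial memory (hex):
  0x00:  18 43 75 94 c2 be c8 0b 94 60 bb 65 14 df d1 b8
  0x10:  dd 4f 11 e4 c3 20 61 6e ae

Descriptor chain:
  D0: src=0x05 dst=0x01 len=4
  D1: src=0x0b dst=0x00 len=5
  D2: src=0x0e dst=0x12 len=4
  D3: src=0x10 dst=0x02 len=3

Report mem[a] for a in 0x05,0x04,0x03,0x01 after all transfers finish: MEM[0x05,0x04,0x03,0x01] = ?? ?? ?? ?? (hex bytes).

#0 dst[0x01+4] := {0xbe,0xc8,0x0b,0x94}
#1 dst[0x00+5] := {0x65,0x14,0xdf,0xd1,0xb8}
#2 dst[0x12+4] := {0xd1,0xb8,0xdd,0x4f}
#3 dst[0x02+3] := {0xdd,0x4f,0xd1}
query mem[0x05]=0xbe, mem[0x04]=0xd1, mem[0x03]=0x4f, mem[0x01]=0x14

MEM[0x05,0x04,0x03,0x01] = be d1 4f 14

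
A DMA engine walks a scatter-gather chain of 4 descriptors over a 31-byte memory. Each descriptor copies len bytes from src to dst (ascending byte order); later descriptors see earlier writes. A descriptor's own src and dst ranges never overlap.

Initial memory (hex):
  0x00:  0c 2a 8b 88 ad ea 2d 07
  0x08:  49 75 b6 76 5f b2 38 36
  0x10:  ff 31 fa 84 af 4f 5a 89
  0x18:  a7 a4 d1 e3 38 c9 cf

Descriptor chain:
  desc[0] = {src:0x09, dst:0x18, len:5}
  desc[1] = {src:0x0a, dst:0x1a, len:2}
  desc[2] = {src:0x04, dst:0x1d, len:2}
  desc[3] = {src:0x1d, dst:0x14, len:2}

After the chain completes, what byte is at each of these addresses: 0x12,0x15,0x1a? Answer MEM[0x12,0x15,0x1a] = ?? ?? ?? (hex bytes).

MEM[0x12,0x15,0x1a] = fa ea b6

  after D0: wrote 5B at 0x18 = 75b6765fb2
  after D1: wrote 2B at 0x1a = b676
  after D2: wrote 2B at 0x1d = adea
  after D3: wrote 2B at 0x14 = adea
query mem[0x12]=0xfa, mem[0x15]=0xea, mem[0x1a]=0xb6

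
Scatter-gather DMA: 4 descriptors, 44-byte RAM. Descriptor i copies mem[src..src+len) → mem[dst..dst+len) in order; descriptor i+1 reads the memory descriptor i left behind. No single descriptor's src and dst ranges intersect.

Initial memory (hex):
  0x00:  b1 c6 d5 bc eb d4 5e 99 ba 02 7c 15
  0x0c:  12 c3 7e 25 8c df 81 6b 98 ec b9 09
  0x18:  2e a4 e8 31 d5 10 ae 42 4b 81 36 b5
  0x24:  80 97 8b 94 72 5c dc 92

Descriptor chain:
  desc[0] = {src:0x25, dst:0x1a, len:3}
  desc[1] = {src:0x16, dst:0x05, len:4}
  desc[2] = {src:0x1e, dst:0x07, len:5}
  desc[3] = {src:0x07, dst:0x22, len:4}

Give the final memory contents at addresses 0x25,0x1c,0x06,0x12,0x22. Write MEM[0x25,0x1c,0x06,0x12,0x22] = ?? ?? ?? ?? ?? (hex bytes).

  after D0: wrote 3B at 0x1a = 978b94
  after D1: wrote 4B at 0x05 = b9092ea4
  after D2: wrote 5B at 0x07 = ae424b8136
  after D3: wrote 4B at 0x22 = ae424b81
query mem[0x25]=0x81, mem[0x1c]=0x94, mem[0x06]=0x09, mem[0x12]=0x81, mem[0x22]=0xae

MEM[0x25,0x1c,0x06,0x12,0x22] = 81 94 09 81 ae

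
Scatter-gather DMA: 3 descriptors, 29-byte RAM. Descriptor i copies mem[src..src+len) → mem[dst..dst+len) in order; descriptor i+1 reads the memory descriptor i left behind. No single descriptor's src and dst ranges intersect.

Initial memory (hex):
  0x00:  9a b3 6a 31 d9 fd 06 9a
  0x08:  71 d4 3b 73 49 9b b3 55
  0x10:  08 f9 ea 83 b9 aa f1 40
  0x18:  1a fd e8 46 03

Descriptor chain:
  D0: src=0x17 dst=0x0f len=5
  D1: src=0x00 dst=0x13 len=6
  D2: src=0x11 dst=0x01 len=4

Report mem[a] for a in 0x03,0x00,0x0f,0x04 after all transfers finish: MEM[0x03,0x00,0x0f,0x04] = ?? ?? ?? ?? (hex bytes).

D0: mem[0x0f..0x13] <- [40 1a fd e8 46]
D1: mem[0x13..0x18] <- [9a b3 6a 31 d9 fd]
D2: mem[0x01..0x04] <- [fd e8 9a b3]
query mem[0x03]=0x9a, mem[0x00]=0x9a, mem[0x0f]=0x40, mem[0x04]=0xb3

MEM[0x03,0x00,0x0f,0x04] = 9a 9a 40 b3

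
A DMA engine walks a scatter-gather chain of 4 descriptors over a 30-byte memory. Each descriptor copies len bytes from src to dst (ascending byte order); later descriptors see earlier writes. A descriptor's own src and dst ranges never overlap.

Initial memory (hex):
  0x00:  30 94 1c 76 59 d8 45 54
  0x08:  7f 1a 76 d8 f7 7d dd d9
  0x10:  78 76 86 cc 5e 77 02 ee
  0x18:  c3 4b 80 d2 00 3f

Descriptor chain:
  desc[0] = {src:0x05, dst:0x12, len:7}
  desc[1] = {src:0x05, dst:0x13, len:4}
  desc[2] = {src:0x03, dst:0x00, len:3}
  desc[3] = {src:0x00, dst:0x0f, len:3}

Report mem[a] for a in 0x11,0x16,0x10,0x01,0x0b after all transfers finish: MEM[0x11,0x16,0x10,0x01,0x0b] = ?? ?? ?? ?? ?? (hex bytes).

MEM[0x11,0x16,0x10,0x01,0x0b] = d8 7f 59 59 d8

#0 dst[0x12+7] := {0xd8,0x45,0x54,0x7f,0x1a,0x76,0xd8}
#1 dst[0x13+4] := {0xd8,0x45,0x54,0x7f}
#2 dst[0x00+3] := {0x76,0x59,0xd8}
#3 dst[0x0f+3] := {0x76,0x59,0xd8}
query mem[0x11]=0xd8, mem[0x16]=0x7f, mem[0x10]=0x59, mem[0x01]=0x59, mem[0x0b]=0xd8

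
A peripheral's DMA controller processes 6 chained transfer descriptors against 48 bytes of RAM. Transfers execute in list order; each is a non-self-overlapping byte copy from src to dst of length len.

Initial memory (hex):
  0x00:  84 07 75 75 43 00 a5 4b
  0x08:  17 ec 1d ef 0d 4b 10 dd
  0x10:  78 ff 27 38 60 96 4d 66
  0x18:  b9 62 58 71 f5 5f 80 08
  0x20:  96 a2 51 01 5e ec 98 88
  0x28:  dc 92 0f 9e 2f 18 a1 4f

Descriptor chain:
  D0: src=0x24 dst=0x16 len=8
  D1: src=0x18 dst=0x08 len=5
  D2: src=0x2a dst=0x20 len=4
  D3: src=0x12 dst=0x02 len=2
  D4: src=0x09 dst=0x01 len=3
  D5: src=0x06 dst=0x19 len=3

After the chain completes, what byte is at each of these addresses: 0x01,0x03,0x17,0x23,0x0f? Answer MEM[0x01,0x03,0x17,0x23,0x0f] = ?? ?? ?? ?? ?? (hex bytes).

MEM[0x01,0x03,0x17,0x23,0x0f] = 88 92 ec 18 dd

[0] 0x24->0x16 len=8 : 5e ec 98 88 dc 92 0f 9e
[1] 0x18->0x08 len=5 : 98 88 dc 92 0f
[2] 0x2a->0x20 len=4 : 0f 9e 2f 18
[3] 0x12->0x02 len=2 : 27 38
[4] 0x09->0x01 len=3 : 88 dc 92
[5] 0x06->0x19 len=3 : a5 4b 98
query mem[0x01]=0x88, mem[0x03]=0x92, mem[0x17]=0xec, mem[0x23]=0x18, mem[0x0f]=0xdd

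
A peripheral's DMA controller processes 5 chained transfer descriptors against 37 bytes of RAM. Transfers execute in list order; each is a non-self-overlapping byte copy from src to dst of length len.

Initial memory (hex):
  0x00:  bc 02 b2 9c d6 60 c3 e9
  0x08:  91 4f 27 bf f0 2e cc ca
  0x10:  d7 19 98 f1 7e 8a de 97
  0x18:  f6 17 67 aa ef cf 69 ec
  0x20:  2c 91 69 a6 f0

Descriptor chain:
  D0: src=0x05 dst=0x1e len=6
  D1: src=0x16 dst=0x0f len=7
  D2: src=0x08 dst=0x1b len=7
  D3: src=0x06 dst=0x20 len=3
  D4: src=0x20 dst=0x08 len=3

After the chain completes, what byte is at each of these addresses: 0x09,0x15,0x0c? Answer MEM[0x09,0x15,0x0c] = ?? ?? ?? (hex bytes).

  after D0: wrote 6B at 0x1e = 60c3e9914f27
  after D1: wrote 7B at 0x0f = de97f61767aaef
  after D2: wrote 7B at 0x1b = 914f27bff02ecc
  after D3: wrote 3B at 0x20 = c3e991
  after D4: wrote 3B at 0x08 = c3e991
query mem[0x09]=0xe9, mem[0x15]=0xef, mem[0x0c]=0xf0

MEM[0x09,0x15,0x0c] = e9 ef f0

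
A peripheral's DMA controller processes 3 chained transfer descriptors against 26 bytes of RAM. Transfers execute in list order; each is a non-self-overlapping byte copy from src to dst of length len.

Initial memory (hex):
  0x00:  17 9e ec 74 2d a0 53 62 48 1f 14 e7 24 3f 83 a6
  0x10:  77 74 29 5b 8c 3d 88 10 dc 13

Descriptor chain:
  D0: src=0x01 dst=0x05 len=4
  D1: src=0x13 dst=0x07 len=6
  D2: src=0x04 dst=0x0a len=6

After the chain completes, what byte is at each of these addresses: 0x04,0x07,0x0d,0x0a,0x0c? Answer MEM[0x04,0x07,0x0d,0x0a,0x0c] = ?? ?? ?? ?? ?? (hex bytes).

D0: mem[0x05..0x08] <- [9e ec 74 2d]
D1: mem[0x07..0x0c] <- [5b 8c 3d 88 10 dc]
D2: mem[0x0a..0x0f] <- [2d 9e ec 5b 8c 3d]
query mem[0x04]=0x2d, mem[0x07]=0x5b, mem[0x0d]=0x5b, mem[0x0a]=0x2d, mem[0x0c]=0xec

MEM[0x04,0x07,0x0d,0x0a,0x0c] = 2d 5b 5b 2d ec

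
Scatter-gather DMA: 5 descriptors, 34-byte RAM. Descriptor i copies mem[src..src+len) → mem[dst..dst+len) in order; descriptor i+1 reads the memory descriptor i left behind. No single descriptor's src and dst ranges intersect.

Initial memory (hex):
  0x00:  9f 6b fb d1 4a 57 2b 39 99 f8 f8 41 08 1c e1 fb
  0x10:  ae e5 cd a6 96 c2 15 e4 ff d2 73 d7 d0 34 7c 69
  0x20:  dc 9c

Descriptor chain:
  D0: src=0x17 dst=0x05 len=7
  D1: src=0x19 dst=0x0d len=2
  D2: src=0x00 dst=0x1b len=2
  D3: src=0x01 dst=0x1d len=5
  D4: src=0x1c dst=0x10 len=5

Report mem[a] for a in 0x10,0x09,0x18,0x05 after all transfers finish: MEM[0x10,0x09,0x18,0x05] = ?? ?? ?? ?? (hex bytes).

  after D0: wrote 7B at 0x05 = e4ffd273d7d034
  after D1: wrote 2B at 0x0d = d273
  after D2: wrote 2B at 0x1b = 9f6b
  after D3: wrote 5B at 0x1d = 6bfbd14ae4
  after D4: wrote 5B at 0x10 = 6b6bfbd14a
query mem[0x10]=0x6b, mem[0x09]=0xd7, mem[0x18]=0xff, mem[0x05]=0xe4

MEM[0x10,0x09,0x18,0x05] = 6b d7 ff e4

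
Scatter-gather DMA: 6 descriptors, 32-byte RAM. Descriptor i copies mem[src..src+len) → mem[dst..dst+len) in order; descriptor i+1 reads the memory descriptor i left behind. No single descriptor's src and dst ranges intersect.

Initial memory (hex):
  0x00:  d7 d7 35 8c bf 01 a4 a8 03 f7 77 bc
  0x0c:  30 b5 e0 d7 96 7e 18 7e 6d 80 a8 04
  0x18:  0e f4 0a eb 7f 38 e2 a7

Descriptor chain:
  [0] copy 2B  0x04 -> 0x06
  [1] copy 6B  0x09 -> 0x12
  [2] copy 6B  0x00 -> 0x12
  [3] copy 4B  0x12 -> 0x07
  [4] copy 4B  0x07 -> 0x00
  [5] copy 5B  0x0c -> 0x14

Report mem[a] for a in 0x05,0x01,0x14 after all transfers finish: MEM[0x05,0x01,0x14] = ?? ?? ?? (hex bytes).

  after D0: wrote 2B at 0x06 = bf01
  after D1: wrote 6B at 0x12 = f777bc30b5e0
  after D2: wrote 6B at 0x12 = d7d7358cbf01
  after D3: wrote 4B at 0x07 = d7d7358c
  after D4: wrote 4B at 0x00 = d7d7358c
  after D5: wrote 5B at 0x14 = 30b5e0d796
query mem[0x05]=0x01, mem[0x01]=0xd7, mem[0x14]=0x30

MEM[0x05,0x01,0x14] = 01 d7 30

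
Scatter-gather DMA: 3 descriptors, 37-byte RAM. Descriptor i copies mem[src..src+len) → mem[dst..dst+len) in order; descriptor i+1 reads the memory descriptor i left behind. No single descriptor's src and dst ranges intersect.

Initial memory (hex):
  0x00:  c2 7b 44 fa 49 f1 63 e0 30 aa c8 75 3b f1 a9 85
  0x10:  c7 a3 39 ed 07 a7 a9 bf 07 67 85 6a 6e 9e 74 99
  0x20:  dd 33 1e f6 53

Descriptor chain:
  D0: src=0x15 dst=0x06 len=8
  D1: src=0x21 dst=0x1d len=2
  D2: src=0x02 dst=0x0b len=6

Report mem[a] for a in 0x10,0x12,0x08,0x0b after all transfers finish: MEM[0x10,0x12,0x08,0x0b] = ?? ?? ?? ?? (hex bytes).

MEM[0x10,0x12,0x08,0x0b] = a9 39 bf 44

D0: mem[0x06..0x0d] <- [a7 a9 bf 07 67 85 6a 6e]
D1: mem[0x1d..0x1e] <- [33 1e]
D2: mem[0x0b..0x10] <- [44 fa 49 f1 a7 a9]
query mem[0x10]=0xa9, mem[0x12]=0x39, mem[0x08]=0xbf, mem[0x0b]=0x44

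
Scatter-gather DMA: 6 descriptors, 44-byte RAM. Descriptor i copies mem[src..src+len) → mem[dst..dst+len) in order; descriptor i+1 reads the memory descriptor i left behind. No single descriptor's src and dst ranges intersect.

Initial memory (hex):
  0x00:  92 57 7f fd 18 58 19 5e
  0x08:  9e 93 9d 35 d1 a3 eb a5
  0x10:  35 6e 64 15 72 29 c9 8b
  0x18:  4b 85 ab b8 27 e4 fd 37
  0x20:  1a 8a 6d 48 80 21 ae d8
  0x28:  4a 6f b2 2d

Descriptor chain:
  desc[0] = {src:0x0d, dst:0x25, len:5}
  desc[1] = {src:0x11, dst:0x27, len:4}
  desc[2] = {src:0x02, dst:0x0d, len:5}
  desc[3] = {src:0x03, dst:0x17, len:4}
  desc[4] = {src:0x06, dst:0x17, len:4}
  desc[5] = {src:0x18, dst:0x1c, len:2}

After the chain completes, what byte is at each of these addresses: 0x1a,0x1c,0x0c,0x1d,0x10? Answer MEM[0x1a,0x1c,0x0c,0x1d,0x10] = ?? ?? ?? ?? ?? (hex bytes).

  after D0: wrote 5B at 0x25 = a3eba5356e
  after D1: wrote 4B at 0x27 = 6e641572
  after D2: wrote 5B at 0x0d = 7ffd185819
  after D3: wrote 4B at 0x17 = fd185819
  after D4: wrote 4B at 0x17 = 195e9e93
  after D5: wrote 2B at 0x1c = 5e9e
query mem[0x1a]=0x93, mem[0x1c]=0x5e, mem[0x0c]=0xd1, mem[0x1d]=0x9e, mem[0x10]=0x58

MEM[0x1a,0x1c,0x0c,0x1d,0x10] = 93 5e d1 9e 58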